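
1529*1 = 1529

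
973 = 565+408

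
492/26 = 18 + 12/13=18.92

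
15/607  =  15/607   =  0.02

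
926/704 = 463/352 =1.32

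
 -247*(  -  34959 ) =8634873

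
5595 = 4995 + 600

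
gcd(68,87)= 1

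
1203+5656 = 6859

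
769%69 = 10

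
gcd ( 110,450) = 10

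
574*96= 55104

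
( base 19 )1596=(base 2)10001010001001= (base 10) 8841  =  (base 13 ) 4041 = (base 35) 77L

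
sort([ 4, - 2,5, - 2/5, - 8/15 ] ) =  [ - 2, - 8/15, -2/5 , 4,5 ] 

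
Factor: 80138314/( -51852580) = - 40069157/25926290 = -2^(-1 )*5^ ( - 1 )*13^( - 2)*19^1*23^( - 2)*29^( - 1)*1091^1*1933^1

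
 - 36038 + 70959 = 34921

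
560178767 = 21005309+539173458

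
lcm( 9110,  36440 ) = 36440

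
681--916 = 1597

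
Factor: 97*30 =2910 =2^1*3^1*5^1*97^1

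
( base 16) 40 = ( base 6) 144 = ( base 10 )64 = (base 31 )22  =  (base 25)2E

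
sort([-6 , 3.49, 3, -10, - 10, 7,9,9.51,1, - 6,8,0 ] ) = [-10, - 10, - 6 , - 6, 0, 1,3,3.49,7,8,9,9.51 ] 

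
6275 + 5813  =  12088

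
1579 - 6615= - 5036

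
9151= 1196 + 7955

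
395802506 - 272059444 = 123743062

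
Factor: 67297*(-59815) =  -5^1*7^1*173^1*389^1*1709^1= - 4025370055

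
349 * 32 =11168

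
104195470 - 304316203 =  - 200120733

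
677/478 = 677/478 = 1.42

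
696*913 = 635448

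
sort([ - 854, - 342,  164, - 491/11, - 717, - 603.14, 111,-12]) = [  -  854, - 717,-603.14, - 342, - 491/11,-12,  111,164]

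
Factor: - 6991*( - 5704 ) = 2^3*23^1*31^1*6991^1 =39876664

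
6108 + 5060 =11168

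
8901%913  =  684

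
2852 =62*46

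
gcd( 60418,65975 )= 1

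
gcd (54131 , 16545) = 1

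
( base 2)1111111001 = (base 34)tv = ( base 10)1017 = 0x3F9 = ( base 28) 189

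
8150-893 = 7257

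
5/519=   5/519 = 0.01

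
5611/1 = 5611   =  5611.00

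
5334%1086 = 990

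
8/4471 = 8/4471= 0.00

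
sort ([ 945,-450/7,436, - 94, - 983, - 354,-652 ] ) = [ - 983, - 652, - 354 ,-94, - 450/7,  436,945]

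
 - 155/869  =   - 155/869  =  - 0.18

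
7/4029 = 7/4029 = 0.00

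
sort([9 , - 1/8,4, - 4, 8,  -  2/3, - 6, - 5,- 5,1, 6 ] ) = [  -  6 ,-5 ,- 5, - 4, -2/3, - 1/8,1, 4, 6, 8,9]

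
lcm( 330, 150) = 1650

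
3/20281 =3/20281 = 0.00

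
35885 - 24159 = 11726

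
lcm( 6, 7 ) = 42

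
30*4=120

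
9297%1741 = 592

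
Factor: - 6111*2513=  - 3^2*7^2*97^1 * 359^1  =  - 15356943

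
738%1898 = 738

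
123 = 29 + 94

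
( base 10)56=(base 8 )70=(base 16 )38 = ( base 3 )2002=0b111000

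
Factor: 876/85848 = 1/98 = 2^ ( - 1)*7^ ( - 2 ) 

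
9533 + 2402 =11935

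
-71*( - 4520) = 320920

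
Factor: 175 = 5^2*7^1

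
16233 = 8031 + 8202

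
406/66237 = 406/66237 =0.01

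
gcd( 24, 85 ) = 1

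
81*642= 52002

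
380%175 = 30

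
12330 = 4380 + 7950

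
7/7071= 7/7071=0.00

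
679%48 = 7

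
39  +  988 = 1027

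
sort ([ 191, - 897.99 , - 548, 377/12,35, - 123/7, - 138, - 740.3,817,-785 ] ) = [ - 897.99, - 785,- 740.3, - 548,  -  138,  -  123/7,377/12,35, 191,817 ] 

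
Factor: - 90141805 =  - 5^1*13^1*37^2 *1013^1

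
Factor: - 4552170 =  - 2^1*3^1* 5^1*7^1 * 53^1 * 409^1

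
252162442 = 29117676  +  223044766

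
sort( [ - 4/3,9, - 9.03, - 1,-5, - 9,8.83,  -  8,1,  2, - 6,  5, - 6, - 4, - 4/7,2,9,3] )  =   [ - 9.03, - 9, - 8, - 6, - 6, - 5, - 4, - 4/3, - 1,-4/7,1,2,2, 3, 5,8.83, 9, 9] 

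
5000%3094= 1906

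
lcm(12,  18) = 36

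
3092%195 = 167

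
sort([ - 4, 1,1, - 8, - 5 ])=[ - 8,  -  5,-4, 1,1 ]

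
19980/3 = 6660 = 6660.00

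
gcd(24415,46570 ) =5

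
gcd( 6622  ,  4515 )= 301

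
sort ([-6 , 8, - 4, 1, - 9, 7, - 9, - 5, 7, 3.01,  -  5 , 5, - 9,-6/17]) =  [-9, - 9,-9, - 6,  -  5, - 5, - 4, - 6/17, 1,3.01, 5,  7, 7, 8]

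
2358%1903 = 455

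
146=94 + 52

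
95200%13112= 3416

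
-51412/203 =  - 254 + 150/203 = - 253.26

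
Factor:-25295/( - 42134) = 2^( - 1 )*5^1*5059^1 * 21067^( - 1) 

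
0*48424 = 0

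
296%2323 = 296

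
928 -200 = 728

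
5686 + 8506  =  14192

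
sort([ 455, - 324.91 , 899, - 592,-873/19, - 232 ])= [-592,-324.91,-232,-873/19,455, 899 ]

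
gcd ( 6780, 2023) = 1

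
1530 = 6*255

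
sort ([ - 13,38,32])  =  [ - 13,32, 38 ] 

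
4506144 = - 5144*( - 876)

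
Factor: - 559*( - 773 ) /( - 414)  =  - 432107/414 = - 2^( - 1)*3^ ( - 2 )*13^1*23^( - 1 )*43^1 * 773^1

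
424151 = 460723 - 36572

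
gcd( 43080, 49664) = 8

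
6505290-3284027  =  3221263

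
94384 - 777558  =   -683174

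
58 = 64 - 6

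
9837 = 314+9523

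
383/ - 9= - 383/9 = - 42.56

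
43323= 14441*3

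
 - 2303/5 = -2303/5 = -460.60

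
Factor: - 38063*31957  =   - 1216379291 = - 17^1*2239^1*31957^1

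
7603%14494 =7603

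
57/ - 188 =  - 57/188=- 0.30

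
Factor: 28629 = 3^2*3181^1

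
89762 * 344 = 30878128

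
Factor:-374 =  -2^1*11^1*17^1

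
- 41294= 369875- 411169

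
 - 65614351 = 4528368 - 70142719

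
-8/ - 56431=8/56431 = 0.00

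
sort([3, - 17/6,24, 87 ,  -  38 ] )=[ - 38, - 17/6 , 3,  24,87] 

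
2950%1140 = 670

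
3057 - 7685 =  - 4628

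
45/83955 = 3/5597 = 0.00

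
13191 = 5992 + 7199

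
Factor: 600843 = 3^1*37^1 * 5413^1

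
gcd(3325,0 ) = 3325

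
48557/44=1103 + 25/44 =1103.57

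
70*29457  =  2061990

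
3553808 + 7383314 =10937122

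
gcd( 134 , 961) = 1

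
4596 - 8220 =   -  3624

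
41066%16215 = 8636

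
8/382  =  4/191 = 0.02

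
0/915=0= 0.00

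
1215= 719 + 496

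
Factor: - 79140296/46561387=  - 2^3*43^1*1367^(-1)*34061^( - 1 )*230059^1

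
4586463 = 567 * 8089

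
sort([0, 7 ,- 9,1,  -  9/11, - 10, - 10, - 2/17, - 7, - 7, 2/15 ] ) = [-10, - 10, -9, - 7, - 7 , - 9/11,-2/17,0  ,  2/15, 1,7 ]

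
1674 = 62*27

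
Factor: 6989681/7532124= 2^( - 2)*3^(-1)* 683^(-1)*919^( - 1)*1801^1*3881^1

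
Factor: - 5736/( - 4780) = 2^1*3^1 * 5^(  -  1)  =  6/5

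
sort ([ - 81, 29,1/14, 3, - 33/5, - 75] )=[ - 81,  -  75, - 33/5, 1/14,3, 29]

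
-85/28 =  - 4 + 27/28 = - 3.04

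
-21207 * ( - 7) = 148449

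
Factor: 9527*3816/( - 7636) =-2^1*3^2 * 7^1 * 23^ ( - 1 ) *53^1 * 83^( - 1 )*1361^1 = - 9088758/1909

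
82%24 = 10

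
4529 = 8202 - 3673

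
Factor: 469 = 7^1*67^1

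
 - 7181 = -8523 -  - 1342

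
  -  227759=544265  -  772024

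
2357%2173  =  184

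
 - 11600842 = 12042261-23643103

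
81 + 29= 110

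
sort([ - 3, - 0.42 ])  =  [ -3,- 0.42]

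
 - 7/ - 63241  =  7/63241 = 0.00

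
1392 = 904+488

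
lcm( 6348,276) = 6348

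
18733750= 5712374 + 13021376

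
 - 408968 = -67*6104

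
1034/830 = 1 + 102/415 = 1.25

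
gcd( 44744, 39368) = 56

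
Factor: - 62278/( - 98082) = 3^( - 2)*5449^ (  -  1)*31139^1 = 31139/49041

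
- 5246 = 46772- 52018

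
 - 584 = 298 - 882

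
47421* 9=426789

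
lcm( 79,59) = 4661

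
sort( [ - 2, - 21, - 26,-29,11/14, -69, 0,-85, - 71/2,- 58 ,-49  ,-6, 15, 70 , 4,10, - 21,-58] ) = [-85,  -  69, -58, - 58,-49,-71/2 ,-29, - 26,- 21, - 21, -6,- 2, 0, 11/14,4, 10,15,70 ] 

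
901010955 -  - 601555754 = 1502566709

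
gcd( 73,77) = 1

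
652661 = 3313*197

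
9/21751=9/21751 = 0.00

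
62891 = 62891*1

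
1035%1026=9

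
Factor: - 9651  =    -  3^1*3217^1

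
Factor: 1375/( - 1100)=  - 2^( - 2)*5^1 = - 5/4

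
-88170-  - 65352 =-22818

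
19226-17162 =2064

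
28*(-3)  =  - 84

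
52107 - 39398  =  12709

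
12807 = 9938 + 2869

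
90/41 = 2+8/41 = 2.20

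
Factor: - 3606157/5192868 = -2^(-2)*3^( - 1 )*643^( - 1 )*673^ ( - 1)*3606157^1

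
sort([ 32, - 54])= [ - 54,  32]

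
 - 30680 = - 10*3068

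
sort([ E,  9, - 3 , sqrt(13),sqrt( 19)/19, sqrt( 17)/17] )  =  [ - 3, sqrt(19 ) /19, sqrt(17 )/17,E, sqrt(13), 9]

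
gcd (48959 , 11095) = 1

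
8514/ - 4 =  - 2129+1/2 = - 2128.50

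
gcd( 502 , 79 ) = 1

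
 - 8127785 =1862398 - 9990183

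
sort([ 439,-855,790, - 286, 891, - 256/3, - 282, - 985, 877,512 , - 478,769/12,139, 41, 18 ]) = [ - 985,  -  855,- 478, - 286, - 282, - 256/3, 18,41, 769/12, 139,439, 512, 790,  877, 891 ]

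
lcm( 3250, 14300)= 71500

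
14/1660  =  7/830 =0.01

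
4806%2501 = 2305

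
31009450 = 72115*430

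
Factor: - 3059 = - 7^1*19^1*23^1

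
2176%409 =131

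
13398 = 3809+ 9589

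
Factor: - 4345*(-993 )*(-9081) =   -  3^3*5^1*11^1*79^1*331^1*1009^1  =  - 39180746385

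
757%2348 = 757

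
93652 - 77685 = 15967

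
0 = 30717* 0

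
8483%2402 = 1277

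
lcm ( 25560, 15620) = 281160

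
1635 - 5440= -3805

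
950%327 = 296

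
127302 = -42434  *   ( - 3)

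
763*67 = 51121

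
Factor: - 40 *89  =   - 2^3*5^1*89^1 = -  3560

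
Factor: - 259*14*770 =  - 2792020 = -  2^2*5^1 * 7^3* 11^1*37^1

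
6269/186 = 33 + 131/186 = 33.70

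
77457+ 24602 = 102059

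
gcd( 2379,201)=3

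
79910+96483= 176393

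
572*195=111540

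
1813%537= 202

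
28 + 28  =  56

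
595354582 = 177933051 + 417421531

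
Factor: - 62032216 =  - 2^3 * 191^1*40597^1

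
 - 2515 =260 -2775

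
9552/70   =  136  +  16/35 = 136.46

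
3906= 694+3212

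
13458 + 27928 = 41386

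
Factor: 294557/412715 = 703/985 = 5^(-1)*19^1*37^1*197^( - 1 )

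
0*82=0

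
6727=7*961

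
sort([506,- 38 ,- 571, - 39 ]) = [ - 571,-39,-38,506 ]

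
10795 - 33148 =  - 22353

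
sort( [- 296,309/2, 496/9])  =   [ - 296,496/9, 309/2 ]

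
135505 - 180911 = -45406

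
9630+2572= 12202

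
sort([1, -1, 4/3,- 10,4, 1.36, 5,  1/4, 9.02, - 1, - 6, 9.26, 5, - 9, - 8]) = [ - 10,-9, -8,- 6, - 1, - 1,1/4, 1  ,  4/3,1.36,  4, 5, 5, 9.02,9.26 ] 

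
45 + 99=144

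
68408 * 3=205224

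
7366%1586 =1022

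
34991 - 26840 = 8151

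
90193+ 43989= 134182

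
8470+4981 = 13451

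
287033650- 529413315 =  - 242379665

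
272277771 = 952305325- 680027554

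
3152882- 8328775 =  - 5175893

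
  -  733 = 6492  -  7225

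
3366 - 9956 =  - 6590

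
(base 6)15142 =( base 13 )1157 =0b100110000110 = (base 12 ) 14b2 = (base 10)2438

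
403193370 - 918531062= - 515337692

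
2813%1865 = 948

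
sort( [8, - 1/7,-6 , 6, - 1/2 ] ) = [ - 6, - 1/2, - 1/7, 6, 8]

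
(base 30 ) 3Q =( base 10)116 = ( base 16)74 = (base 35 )3B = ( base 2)1110100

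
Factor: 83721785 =5^1*7^1*139^1*17209^1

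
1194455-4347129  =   - 3152674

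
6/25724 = 3/12862 = 0.00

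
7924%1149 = 1030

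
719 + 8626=9345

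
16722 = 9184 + 7538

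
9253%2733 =1054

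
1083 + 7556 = 8639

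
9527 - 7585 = 1942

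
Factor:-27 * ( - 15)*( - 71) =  - 3^4*5^1*71^1 = - 28755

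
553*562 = 310786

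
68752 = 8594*8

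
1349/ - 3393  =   - 1349/3393 = - 0.40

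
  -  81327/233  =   - 350 + 223/233 = - 349.04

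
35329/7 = 5047 = 5047.00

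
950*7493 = 7118350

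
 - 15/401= - 1 + 386/401=- 0.04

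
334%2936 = 334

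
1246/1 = 1246= 1246.00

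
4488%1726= 1036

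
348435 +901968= 1250403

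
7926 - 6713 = 1213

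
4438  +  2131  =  6569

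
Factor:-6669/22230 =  - 2^ ( - 1 )*3^1 * 5^( - 1 ) = - 3/10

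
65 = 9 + 56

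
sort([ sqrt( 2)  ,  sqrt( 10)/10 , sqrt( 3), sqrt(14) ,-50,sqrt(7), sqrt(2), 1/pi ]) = [ - 50, sqrt( 10)/10, 1/pi, sqrt( 2 ),  sqrt ( 2), sqrt( 3), sqrt(7),sqrt( 14 ) ]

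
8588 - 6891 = 1697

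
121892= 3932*31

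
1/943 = 1/943 = 0.00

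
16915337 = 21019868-4104531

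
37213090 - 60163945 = -22950855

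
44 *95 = 4180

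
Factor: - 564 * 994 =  - 2^3*3^1*7^1*47^1*71^1  =  - 560616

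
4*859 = 3436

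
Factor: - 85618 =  -2^1*13^1*37^1*89^1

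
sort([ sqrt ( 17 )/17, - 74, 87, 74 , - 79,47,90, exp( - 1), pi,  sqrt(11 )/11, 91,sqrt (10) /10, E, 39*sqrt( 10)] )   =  [ -79, - 74,sqrt( 17)/17, sqrt( 11) /11 , sqrt( 10)/10, exp( - 1),E, pi, 47, 74,87,90, 91, 39*sqrt( 10) ] 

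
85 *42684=3628140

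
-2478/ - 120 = 20 + 13/20 = 20.65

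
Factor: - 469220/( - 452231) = 2^2 * 5^1*13^( - 1)*29^1*43^( - 1 ) = 580/559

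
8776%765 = 361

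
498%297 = 201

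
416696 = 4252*98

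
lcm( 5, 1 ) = 5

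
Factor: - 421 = - 421^1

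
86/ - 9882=-1+ 4898/4941 = -  0.01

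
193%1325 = 193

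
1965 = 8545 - 6580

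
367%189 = 178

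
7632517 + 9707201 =17339718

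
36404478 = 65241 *558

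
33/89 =33/89 = 0.37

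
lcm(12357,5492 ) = 49428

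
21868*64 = 1399552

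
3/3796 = 3/3796  =  0.00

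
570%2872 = 570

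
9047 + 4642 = 13689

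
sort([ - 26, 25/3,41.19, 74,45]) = [ - 26, 25/3, 41.19,45,74]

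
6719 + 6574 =13293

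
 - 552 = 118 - 670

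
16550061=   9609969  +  6940092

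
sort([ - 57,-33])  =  [  -  57,-33]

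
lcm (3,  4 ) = 12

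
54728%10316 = 3148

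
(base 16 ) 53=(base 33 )2H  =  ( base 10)83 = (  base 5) 313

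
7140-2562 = 4578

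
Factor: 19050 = 2^1* 3^1*5^2*127^1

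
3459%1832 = 1627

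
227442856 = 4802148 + 222640708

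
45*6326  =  284670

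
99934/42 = 2379 + 8/21 = 2379.38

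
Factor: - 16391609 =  - 13^1* 1260893^1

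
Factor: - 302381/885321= - 3^( - 2)*23^1*13147^1*98369^( - 1 )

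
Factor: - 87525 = -3^2*5^2*389^1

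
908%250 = 158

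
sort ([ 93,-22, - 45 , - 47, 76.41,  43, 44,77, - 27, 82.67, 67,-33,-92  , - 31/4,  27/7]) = [ - 92,  -  47, - 45, - 33, - 27, - 22, - 31/4,27/7, 43,44 , 67,76.41,77, 82.67,93]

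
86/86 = 1  =  1.00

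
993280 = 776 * 1280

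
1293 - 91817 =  - 90524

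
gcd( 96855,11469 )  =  3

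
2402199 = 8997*267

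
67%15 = 7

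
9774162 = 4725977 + 5048185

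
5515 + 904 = 6419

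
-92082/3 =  - 30694=- 30694.00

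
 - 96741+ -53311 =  - 150052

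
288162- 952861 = -664699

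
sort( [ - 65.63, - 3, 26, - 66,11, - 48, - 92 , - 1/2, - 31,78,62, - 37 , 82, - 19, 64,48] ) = [  -  92,  -  66, -65.63,-48, - 37, - 31,-19, - 3, - 1/2 , 11, 26, 48, 62, 64 , 78, 82]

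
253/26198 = 253/26198 =0.01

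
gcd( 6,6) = 6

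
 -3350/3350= - 1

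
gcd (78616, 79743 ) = 1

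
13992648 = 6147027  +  7845621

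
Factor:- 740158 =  - 2^1*103^1 * 3593^1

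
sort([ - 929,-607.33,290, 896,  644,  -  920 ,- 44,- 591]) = [-929, -920, - 607.33, - 591, - 44, 290, 644, 896 ] 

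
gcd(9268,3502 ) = 2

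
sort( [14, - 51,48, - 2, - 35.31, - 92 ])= [ -92,  -  51, - 35.31,  -  2, 14,48 ] 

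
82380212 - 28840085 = 53540127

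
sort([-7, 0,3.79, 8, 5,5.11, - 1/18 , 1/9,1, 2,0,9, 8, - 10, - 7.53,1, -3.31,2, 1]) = [ - 10 , - 7.53,- 7,-3.31, - 1/18, 0,  0, 1/9, 1, 1, 1, 2,2, 3.79,  5, 5.11, 8,  8, 9] 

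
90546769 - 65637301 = 24909468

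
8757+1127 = 9884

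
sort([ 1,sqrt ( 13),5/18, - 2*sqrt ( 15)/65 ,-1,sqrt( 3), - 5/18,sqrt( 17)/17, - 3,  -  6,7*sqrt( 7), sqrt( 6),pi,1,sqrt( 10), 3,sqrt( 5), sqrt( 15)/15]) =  [ - 6,-3,-1,  -  5/18, - 2*sqrt(15 ) /65,sqrt( 17)/17,sqrt( 15 ) /15,5/18 , 1, 1,sqrt( 3),sqrt ( 5), sqrt(6), 3,pi,sqrt (10),sqrt( 13),  7*sqrt( 7 ) ]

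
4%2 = 0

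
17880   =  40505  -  22625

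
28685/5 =5737  =  5737.00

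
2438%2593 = 2438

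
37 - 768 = -731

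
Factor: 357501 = 3^1*269^1*443^1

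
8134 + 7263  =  15397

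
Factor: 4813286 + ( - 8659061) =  - 3845775 = - 3^1*5^2*47^1*1091^1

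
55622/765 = 55622/765 = 72.71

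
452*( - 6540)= -2956080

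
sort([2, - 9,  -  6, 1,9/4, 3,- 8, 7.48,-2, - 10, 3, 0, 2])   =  [ - 10, - 9,  -  8, - 6, - 2, 0, 1,2, 2, 9/4, 3,3, 7.48 ] 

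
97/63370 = 97/63370 = 0.00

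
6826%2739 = 1348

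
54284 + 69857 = 124141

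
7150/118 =3575/59 = 60.59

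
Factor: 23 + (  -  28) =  - 5 = -  5^1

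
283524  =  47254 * 6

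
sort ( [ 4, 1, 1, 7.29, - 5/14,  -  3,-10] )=[ - 10,-3, - 5/14,1, 1, 4 , 7.29]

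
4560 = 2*2280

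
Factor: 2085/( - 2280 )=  - 139/152 = - 2^( - 3)*19^( - 1)*139^1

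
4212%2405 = 1807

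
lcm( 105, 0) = 0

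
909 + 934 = 1843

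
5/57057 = 5/57057 = 0.00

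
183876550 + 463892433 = 647768983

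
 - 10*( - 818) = 8180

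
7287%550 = 137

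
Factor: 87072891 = 3^1 * 617^1*47041^1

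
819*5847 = 4788693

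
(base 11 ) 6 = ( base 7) 6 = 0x6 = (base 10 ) 6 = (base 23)6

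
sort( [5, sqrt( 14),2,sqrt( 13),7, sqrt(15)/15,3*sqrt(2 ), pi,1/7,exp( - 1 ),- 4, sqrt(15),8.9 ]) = [ - 4,1/7, sqrt(15) /15,exp(  -  1),2,pi, sqrt ( 13 ),sqrt ( 14),sqrt (15),3*sqrt( 2), 5,7, 8.9 ]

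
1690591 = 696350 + 994241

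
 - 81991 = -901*91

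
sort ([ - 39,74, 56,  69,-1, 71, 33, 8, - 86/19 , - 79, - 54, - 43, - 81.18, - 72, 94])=[ - 81.18, - 79, - 72 , - 54, - 43, - 39, - 86/19, - 1 , 8,33,56, 69,71, 74,94] 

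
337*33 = 11121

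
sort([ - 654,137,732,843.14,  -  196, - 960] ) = [-960, - 654,-196,  137 , 732, 843.14 ] 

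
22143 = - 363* ( -61 )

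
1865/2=932 + 1/2 = 932.50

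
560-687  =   - 127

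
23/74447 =23/74447  =  0.00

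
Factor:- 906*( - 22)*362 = 2^3*3^1*11^1*151^1*181^1 =7215384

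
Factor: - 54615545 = -5^1*10923109^1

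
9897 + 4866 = 14763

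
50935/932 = 50935/932 = 54.65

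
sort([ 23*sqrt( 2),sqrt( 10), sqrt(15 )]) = [sqrt(10 ), sqrt( 15),  23* sqrt(2)] 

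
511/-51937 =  - 511/51937  =  -0.01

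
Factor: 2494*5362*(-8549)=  - 2^2*7^1*29^1*43^1*83^1*103^1*383^1 = - 114324306572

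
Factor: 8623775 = 5^2*37^1*9323^1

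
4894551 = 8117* 603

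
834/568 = 1 + 133/284 = 1.47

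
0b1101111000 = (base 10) 888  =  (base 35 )PD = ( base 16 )378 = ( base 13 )534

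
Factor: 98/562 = 7^2*281^( - 1) = 49/281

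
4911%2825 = 2086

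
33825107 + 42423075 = 76248182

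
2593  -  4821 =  - 2228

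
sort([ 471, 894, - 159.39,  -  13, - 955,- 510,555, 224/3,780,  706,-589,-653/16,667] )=[ - 955, -589,  -  510, - 159.39,-653/16,-13, 224/3,471,  555, 667, 706, 780, 894] 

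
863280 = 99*8720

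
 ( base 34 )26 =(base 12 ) 62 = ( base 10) 74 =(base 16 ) 4a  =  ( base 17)46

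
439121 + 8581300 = 9020421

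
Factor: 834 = 2^1*3^1*139^1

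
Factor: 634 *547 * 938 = 325296524 = 2^2*7^1*67^1 * 317^1 * 547^1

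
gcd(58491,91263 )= 3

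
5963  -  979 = 4984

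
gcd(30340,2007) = 1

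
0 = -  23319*0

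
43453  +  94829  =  138282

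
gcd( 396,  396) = 396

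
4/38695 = 4/38695 = 0.00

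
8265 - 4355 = 3910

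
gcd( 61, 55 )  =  1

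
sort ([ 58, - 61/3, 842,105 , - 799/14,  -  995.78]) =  [ - 995.78, - 799/14, - 61/3, 58, 105, 842 ]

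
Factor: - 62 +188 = 2^1*3^2* 7^1 = 126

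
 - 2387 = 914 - 3301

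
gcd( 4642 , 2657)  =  1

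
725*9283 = 6730175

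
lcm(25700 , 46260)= 231300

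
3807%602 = 195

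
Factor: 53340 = 2^2*3^1* 5^1*7^1*127^1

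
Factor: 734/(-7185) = -2^1*3^(-1)*5^( - 1 )*367^1*479^(-1 ) 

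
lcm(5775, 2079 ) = 51975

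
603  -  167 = 436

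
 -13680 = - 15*912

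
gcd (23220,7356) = 12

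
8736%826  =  476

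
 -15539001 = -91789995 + 76250994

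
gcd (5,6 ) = 1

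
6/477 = 2/159 =0.01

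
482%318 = 164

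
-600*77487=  - 46492200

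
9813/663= 14 + 177/221 = 14.80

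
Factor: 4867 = 31^1*157^1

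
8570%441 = 191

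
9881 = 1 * 9881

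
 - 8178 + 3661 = -4517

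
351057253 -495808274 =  - 144751021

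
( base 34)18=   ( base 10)42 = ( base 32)1A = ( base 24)1i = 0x2a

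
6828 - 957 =5871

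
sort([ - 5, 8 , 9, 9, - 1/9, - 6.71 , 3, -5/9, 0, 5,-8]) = [ - 8, - 6.71, - 5, - 5/9, - 1/9, 0,3,5 , 8, 9, 9] 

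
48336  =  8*6042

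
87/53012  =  3/1828 = 0.00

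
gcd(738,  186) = 6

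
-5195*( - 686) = 3563770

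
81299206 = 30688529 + 50610677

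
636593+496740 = 1133333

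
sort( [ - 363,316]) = [ - 363,316]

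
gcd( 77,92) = 1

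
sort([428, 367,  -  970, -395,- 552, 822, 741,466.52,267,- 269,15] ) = [ - 970, - 552  , - 395, - 269,  15,  267,  367, 428, 466.52, 741,822] 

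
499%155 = 34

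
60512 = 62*976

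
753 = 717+36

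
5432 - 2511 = 2921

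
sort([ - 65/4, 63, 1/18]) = [ - 65/4,1/18,63]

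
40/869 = 40/869 =0.05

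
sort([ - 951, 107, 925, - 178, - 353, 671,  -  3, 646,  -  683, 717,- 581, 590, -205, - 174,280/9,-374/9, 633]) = [-951 ,-683, -581,-353, - 205, - 178,-174,-374/9, - 3, 280/9,  107, 590, 633,646,671, 717,925 ] 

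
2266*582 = 1318812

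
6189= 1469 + 4720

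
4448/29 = 4448/29 = 153.38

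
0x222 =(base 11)457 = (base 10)546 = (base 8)1042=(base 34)g2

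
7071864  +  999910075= 1006981939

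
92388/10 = 9238 + 4/5 = 9238.80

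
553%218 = 117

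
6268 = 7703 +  - 1435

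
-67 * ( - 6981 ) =467727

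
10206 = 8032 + 2174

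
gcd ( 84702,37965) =3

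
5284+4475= 9759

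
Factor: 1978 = 2^1*23^1*43^1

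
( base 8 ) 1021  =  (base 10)529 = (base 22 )121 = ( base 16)211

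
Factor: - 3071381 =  - 3071381^1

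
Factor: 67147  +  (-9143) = 58004 = 2^2*17^1* 853^1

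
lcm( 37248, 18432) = 1787904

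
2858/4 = 714 + 1/2 = 714.50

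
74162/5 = 14832 + 2/5 = 14832.40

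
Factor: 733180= 2^2*5^1*7^1*5237^1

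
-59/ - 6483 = 59/6483 = 0.01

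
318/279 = 1+13/93=1.14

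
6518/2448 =3259/1224= 2.66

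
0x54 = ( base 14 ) 60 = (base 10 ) 84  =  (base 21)40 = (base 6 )220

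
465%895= 465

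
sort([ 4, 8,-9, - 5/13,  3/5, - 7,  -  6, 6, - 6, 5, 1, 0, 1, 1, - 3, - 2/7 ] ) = [ - 9,-7,- 6, - 6, - 3, - 5/13,  -  2/7 , 0,3/5, 1, 1,1,4, 5 , 6, 8 ]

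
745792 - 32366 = 713426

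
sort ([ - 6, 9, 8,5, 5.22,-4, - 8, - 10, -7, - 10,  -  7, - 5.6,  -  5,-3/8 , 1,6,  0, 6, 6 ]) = [  -  10, - 10 , - 8, - 7, - 7 , - 6, - 5.6,-5,-4, - 3/8, 0,1,5 , 5.22, 6,6, 6, 8,9 ]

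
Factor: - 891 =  - 3^4*11^1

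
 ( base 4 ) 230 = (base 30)1e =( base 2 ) 101100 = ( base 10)44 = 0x2c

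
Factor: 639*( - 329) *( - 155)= 3^2*5^1*7^1*31^1*47^1 * 71^1 = 32585805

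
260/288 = 65/72 = 0.90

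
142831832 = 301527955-158696123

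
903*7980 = 7205940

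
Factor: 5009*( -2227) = -11155043 = -17^1*131^1*5009^1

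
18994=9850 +9144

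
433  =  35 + 398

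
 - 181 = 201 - 382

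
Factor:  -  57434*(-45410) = 2608077940 = 2^2*5^1*13^1*19^1*47^2*239^1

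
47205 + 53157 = 100362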